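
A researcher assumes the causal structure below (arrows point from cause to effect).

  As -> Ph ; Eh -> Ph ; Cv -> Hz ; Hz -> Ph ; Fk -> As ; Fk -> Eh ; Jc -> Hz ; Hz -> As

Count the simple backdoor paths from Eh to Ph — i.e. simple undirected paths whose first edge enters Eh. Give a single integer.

A backdoor path from Eh to Ph is any simple undirected path whose first edge points into Eh (i.e. leaves Eh via a parent).
Parents of Eh: {Fk}.
Enumerating:
  P1: Eh <- Fk -> As <- Hz -> Ph
  P2: Eh <- Fk -> As -> Ph
That exhausts the simple backdoor paths. Count: 2.

2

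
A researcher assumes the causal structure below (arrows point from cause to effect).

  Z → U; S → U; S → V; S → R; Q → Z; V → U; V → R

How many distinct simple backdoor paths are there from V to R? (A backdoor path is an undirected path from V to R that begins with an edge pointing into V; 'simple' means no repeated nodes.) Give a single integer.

1

A backdoor path from V to R is any simple undirected path whose first edge points into V (i.e. leaves V via a parent).
Parents of V: {S}.
Enumerating:
  P1: V <- S -> R
That exhausts the simple backdoor paths. Count: 1.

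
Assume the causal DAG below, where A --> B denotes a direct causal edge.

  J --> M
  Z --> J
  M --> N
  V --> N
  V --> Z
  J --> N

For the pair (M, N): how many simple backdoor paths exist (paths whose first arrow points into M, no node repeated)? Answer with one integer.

A backdoor path from M to N is any simple undirected path whose first edge points into M (i.e. leaves M via a parent).
Parents of M: {J}.
Enumerating:
  P1: M <- J <- Z <- V -> N
  P2: M <- J -> N
That exhausts the simple backdoor paths. Count: 2.

2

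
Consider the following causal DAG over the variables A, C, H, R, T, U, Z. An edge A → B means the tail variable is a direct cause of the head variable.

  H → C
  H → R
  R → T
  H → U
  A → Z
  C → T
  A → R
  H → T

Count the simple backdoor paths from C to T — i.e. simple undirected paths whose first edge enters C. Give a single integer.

A backdoor path from C to T is any simple undirected path whose first edge points into C (i.e. leaves C via a parent).
Parents of C: {H}.
Enumerating:
  P1: C <- H -> R -> T
  P2: C <- H -> T
That exhausts the simple backdoor paths. Count: 2.

2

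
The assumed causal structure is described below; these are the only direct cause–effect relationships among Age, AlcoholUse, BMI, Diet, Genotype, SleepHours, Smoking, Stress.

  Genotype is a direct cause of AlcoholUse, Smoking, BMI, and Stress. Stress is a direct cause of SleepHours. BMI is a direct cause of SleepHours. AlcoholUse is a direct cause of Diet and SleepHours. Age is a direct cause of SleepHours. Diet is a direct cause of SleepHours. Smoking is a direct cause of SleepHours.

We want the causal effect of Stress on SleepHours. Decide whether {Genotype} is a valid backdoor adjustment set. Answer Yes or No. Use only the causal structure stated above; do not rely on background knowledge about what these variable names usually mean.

Backdoor paths from Stress to SleepHours (paths whose first edge points into Stress):
  P1: Stress <- Genotype -> BMI -> SleepHours
  P2: Stress <- Genotype -> Smoking -> SleepHours
  P3: Stress <- Genotype -> AlcoholUse -> Diet -> SleepHours
  P4: Stress <- Genotype -> AlcoholUse -> SleepHours
Condition 1 (no descendant of Stress in the set): holds — descendants of Stress are {SleepHours}; none are in {Genotype}.
Condition 2 (every backdoor path blocked by {Genotype}):
  P1: blocked at fork node Genotype ∈ conditioning set.
  P2: blocked at fork node Genotype ∈ conditioning set.
  P3: blocked at fork node Genotype ∈ conditioning set.
  P4: blocked at fork node Genotype ∈ conditioning set.
{Genotype} satisfies the backdoor criterion.

Yes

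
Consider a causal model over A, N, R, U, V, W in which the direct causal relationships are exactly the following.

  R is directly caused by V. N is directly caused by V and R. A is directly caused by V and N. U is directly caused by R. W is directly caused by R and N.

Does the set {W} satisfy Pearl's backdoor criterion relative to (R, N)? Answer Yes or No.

No

Backdoor paths from R to N (paths whose first edge points into R):
  P1: R <- V -> N
  P2: R <- V -> A <- N
Condition 1 (no descendant of R in the set): FAILS — W is a descendant of R.
Condition 2 (every backdoor path blocked by {W}):
  P1: open — no interior node is in the conditioning set.
  P2: blocked at collider A (neither it nor any descendant is in the conditioning set).
{W} does not satisfy the backdoor criterion.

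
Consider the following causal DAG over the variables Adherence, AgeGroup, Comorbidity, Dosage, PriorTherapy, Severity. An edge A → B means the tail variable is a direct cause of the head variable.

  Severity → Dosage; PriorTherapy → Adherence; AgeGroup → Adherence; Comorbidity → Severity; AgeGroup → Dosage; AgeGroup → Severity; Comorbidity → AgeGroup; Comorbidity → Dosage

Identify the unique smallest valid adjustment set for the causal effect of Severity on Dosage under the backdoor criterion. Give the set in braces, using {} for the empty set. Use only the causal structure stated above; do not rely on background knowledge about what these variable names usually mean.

Variables eligible for adjustment (non-descendants of Severity, excluding Severity and Dosage): {Adherence, AgeGroup, Comorbidity, PriorTherapy}.
Backdoor paths from Severity to Dosage:
  P1: Severity <- Comorbidity -> AgeGroup -> Dosage
  P2: Severity <- Comorbidity -> Dosage
  P3: Severity <- AgeGroup <- Comorbidity -> Dosage
  P4: Severity <- AgeGroup -> Dosage
The empty set is not sufficient: P1 (Severity <- Comorbidity -> AgeGroup -> Dosage) has no collider blocking it and no conditioned non-collider, so it is open.
Try {AgeGroup, Comorbidity}:
  P1: blocked at fork node Comorbidity ∈ conditioning set.
  P2: blocked at fork node Comorbidity ∈ conditioning set.
  P3: blocked at chain node AgeGroup ∈ conditioning set.
  P4: blocked at fork node AgeGroup ∈ conditioning set.
{AgeGroup, Comorbidity} contains no descendant of Severity and blocks every backdoor path.
Every element of {AgeGroup, Comorbidity} is needed (dropping AgeGroup leaves P4 open; dropping Comorbidity leaves P2 open), so no proper subset is valid.
Among all size-2 subsets of the eligible variables, only {AgeGroup, Comorbidity} blocks every backdoor path, so it is the unique smallest valid adjustment set.

{AgeGroup, Comorbidity}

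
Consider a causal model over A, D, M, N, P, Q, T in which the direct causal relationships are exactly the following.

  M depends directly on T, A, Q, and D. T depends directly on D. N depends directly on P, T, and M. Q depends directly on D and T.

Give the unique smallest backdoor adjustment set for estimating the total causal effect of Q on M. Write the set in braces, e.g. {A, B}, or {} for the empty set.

{D, T}

Variables eligible for adjustment (non-descendants of Q, excluding Q and M): {A, D, P, T}.
Backdoor paths from Q to M:
  P1: Q <- D -> T -> M
  P2: Q <- D -> T -> N <- M
  P3: Q <- D -> M
  P4: Q <- T <- D -> M
  P5: Q <- T -> M
  P6: Q <- T -> N <- M
The empty set is not sufficient: P1 (Q <- D -> T -> M) has no collider blocking it and no conditioned non-collider, so it is open.
Try {D, T}:
  P1: blocked at fork node D ∈ conditioning set.
  P2: blocked at fork node D ∈ conditioning set.
  P3: blocked at fork node D ∈ conditioning set.
  P4: blocked at chain node T ∈ conditioning set.
  P5: blocked at fork node T ∈ conditioning set.
  P6: blocked at fork node T ∈ conditioning set.
{D, T} contains no descendant of Q and blocks every backdoor path.
Every element of {D, T} is needed (dropping D leaves P3 open; dropping T leaves P5 open), so no proper subset is valid.
Among all size-2 subsets of the eligible variables, only {D, T} blocks every backdoor path, so it is the unique smallest valid adjustment set.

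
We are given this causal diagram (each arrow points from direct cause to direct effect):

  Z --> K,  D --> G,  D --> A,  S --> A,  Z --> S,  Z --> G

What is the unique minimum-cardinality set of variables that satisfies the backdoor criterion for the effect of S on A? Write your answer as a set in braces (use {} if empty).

Variables eligible for adjustment (non-descendants of S, excluding S and A): {D, G, K, Z}.
Backdoor paths from S to A:
  P1: S <- Z -> G <- D -> A
Each backdoor path contains an unconditioned collider, so every path is already blocked with the empty conditioning set:
  P1: blocked at collider G (neither it nor any descendant is in the conditioning set).
The empty set is therefore the unique smallest valid set.

{}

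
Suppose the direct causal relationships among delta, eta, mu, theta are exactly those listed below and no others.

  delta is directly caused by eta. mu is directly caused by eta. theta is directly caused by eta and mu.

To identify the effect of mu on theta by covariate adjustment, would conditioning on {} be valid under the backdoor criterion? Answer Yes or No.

Backdoor paths from mu to theta (paths whose first edge points into mu):
  P1: mu <- eta -> theta
Condition 1 (no descendant of mu in the set): holds — descendants of mu are {theta}; none are in {}.
Condition 2 (every backdoor path blocked by {}):
  P1: open — no interior node is in the conditioning set.
{} does not satisfy the backdoor criterion.

No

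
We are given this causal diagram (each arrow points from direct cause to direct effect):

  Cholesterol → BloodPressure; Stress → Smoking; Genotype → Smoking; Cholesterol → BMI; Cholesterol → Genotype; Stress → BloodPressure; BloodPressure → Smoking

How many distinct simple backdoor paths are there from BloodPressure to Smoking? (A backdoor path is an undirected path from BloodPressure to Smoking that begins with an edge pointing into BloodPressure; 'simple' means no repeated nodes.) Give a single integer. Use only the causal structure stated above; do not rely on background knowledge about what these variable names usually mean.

A backdoor path from BloodPressure to Smoking is any simple undirected path whose first edge points into BloodPressure (i.e. leaves BloodPressure via a parent).
Parents of BloodPressure: {Cholesterol, Stress}.
Enumerating:
  P1: BloodPressure <- Stress -> Smoking
  P2: BloodPressure <- Cholesterol -> Genotype -> Smoking
That exhausts the simple backdoor paths. Count: 2.

2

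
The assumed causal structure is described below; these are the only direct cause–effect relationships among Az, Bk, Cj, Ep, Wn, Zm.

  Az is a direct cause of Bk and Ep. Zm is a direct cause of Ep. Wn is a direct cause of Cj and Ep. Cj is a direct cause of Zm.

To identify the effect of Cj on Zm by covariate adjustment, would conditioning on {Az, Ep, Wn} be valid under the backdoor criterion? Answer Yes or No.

Backdoor paths from Cj to Zm (paths whose first edge points into Cj):
  P1: Cj <- Wn -> Ep <- Zm
Condition 1 (no descendant of Cj in the set): FAILS — Ep is a descendant of Cj.
Condition 2 (every backdoor path blocked by {Az, Ep, Wn}):
  P1: blocked at fork node Wn ∈ conditioning set.
{Az, Ep, Wn} does not satisfy the backdoor criterion.

No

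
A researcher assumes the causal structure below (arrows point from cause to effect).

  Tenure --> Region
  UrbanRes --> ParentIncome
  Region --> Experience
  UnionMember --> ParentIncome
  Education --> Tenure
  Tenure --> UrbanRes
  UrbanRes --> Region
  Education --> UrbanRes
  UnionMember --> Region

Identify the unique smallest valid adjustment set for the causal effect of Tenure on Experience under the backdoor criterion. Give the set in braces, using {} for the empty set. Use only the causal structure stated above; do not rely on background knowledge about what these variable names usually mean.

{Education}

Variables eligible for adjustment (non-descendants of Tenure, excluding Tenure and Experience): {Education, UnionMember}.
Backdoor paths from Tenure to Experience:
  P1: Tenure <- Education -> UrbanRes -> Region -> Experience
  P2: Tenure <- Education -> UrbanRes -> ParentIncome <- UnionMember -> Region -> Experience
The empty set is not sufficient: P1 (Tenure <- Education -> UrbanRes -> Region -> Experience) has no collider blocking it and no conditioned non-collider, so it is open.
Try {Education}:
  P1: blocked at fork node Education ∈ conditioning set.
  P2: blocked at fork node Education ∈ conditioning set.
{Education} contains no descendant of Tenure and blocks every backdoor path.
No other singleton works — e.g. {UnionMember} leaves P1 open — so {Education} is the unique smallest valid adjustment set.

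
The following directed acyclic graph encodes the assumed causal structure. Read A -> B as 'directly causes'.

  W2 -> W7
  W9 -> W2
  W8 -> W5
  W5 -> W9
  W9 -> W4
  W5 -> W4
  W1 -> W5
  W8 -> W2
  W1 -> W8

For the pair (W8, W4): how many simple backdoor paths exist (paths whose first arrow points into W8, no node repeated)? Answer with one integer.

2

A backdoor path from W8 to W4 is any simple undirected path whose first edge points into W8 (i.e. leaves W8 via a parent).
Parents of W8: {W1}.
Enumerating:
  P1: W8 <- W1 -> W5 -> W9 -> W4
  P2: W8 <- W1 -> W5 -> W4
That exhausts the simple backdoor paths. Count: 2.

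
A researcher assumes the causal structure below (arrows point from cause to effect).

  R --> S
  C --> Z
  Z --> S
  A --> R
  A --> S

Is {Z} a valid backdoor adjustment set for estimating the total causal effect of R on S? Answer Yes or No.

Backdoor paths from R to S (paths whose first edge points into R):
  P1: R <- A -> S
Condition 1 (no descendant of R in the set): holds — descendants of R are {S}; none are in {Z}.
Condition 2 (every backdoor path blocked by {Z}):
  P1: open — no interior node is in the conditioning set.
{Z} does not satisfy the backdoor criterion.

No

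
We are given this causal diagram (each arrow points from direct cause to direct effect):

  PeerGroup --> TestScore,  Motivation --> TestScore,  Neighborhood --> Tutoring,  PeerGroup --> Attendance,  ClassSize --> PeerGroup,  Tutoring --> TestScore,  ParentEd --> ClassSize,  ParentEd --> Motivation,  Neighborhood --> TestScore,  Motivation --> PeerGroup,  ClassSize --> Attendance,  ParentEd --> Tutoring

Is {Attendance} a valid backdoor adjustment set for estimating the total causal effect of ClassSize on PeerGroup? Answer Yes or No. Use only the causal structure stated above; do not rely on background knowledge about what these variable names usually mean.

No

Backdoor paths from ClassSize to PeerGroup (paths whose first edge points into ClassSize):
  P1: ClassSize <- ParentEd -> Motivation -> PeerGroup
  P2: ClassSize <- ParentEd -> Motivation -> TestScore <- PeerGroup
  P3: ClassSize <- ParentEd -> Tutoring <- Neighborhood -> TestScore <- Motivation -> PeerGroup
  P4: ClassSize <- ParentEd -> Tutoring <- Neighborhood -> TestScore <- PeerGroup
  P5: ClassSize <- ParentEd -> Tutoring -> TestScore <- Motivation -> PeerGroup
  P6: ClassSize <- ParentEd -> Tutoring -> TestScore <- PeerGroup
Condition 1 (no descendant of ClassSize in the set): FAILS — Attendance is a descendant of ClassSize.
Condition 2 (every backdoor path blocked by {Attendance}):
  P1: open — no interior node is in the conditioning set.
  P2: blocked at collider TestScore (neither it nor any descendant is in the conditioning set).
  P3: blocked at collider Tutoring (neither it nor any descendant is in the conditioning set).
  P4: blocked at collider Tutoring (neither it nor any descendant is in the conditioning set).
  P5: blocked at collider TestScore (neither it nor any descendant is in the conditioning set).
  P6: blocked at collider TestScore (neither it nor any descendant is in the conditioning set).
{Attendance} does not satisfy the backdoor criterion.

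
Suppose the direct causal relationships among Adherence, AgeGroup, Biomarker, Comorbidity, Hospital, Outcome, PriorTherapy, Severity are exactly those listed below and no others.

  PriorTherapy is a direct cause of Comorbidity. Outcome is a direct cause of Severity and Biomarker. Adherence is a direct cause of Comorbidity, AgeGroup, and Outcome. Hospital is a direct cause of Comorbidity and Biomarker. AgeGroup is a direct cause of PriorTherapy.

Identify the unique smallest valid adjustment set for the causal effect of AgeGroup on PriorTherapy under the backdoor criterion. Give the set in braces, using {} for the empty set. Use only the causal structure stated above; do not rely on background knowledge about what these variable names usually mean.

{}

Variables eligible for adjustment (non-descendants of AgeGroup, excluding AgeGroup and PriorTherapy): {Adherence, Biomarker, Hospital, Outcome, Severity}.
Backdoor paths from AgeGroup to PriorTherapy:
  P1: AgeGroup <- Adherence -> Outcome -> Biomarker <- Hospital -> Comorbidity <- PriorTherapy
  P2: AgeGroup <- Adherence -> Comorbidity <- PriorTherapy
Each backdoor path contains an unconditioned collider, so every path is already blocked with the empty conditioning set:
  P1: blocked at collider Biomarker (neither it nor any descendant is in the conditioning set).
  P2: blocked at collider Comorbidity (neither it nor any descendant is in the conditioning set).
The empty set is therefore the unique smallest valid set.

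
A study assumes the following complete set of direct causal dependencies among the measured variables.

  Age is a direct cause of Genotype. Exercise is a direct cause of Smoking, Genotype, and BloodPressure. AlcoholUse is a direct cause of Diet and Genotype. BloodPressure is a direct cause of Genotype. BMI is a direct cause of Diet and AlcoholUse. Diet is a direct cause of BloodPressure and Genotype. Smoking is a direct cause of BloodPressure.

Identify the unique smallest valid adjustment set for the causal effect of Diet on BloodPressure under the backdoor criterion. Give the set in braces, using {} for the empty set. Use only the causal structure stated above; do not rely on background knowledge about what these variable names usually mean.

Variables eligible for adjustment (non-descendants of Diet, excluding Diet and BloodPressure): {Age, AlcoholUse, BMI, Exercise, Smoking}.
Backdoor paths from Diet to BloodPressure:
  P1: Diet <- BMI -> AlcoholUse -> Genotype <- Exercise -> Smoking -> BloodPressure
  P2: Diet <- BMI -> AlcoholUse -> Genotype <- Exercise -> BloodPressure
  P3: Diet <- BMI -> AlcoholUse -> Genotype <- BloodPressure
  P4: Diet <- AlcoholUse -> Genotype <- Exercise -> Smoking -> BloodPressure
  P5: Diet <- AlcoholUse -> Genotype <- Exercise -> BloodPressure
  P6: Diet <- AlcoholUse -> Genotype <- BloodPressure
Each backdoor path contains an unconditioned collider, so every path is already blocked with the empty conditioning set:
  P1: blocked at collider Genotype (neither it nor any descendant is in the conditioning set).
  P2: blocked at collider Genotype (neither it nor any descendant is in the conditioning set).
  P3: blocked at collider Genotype (neither it nor any descendant is in the conditioning set).
  P4: blocked at collider Genotype (neither it nor any descendant is in the conditioning set).
  P5: blocked at collider Genotype (neither it nor any descendant is in the conditioning set).
  P6: blocked at collider Genotype (neither it nor any descendant is in the conditioning set).
The empty set is therefore the unique smallest valid set.

{}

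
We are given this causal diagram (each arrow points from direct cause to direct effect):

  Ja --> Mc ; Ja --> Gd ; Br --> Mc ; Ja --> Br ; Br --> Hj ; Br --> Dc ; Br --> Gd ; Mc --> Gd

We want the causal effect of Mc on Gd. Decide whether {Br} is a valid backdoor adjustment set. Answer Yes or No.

No

Backdoor paths from Mc to Gd (paths whose first edge points into Mc):
  P1: Mc <- Ja -> Br -> Gd
  P2: Mc <- Ja -> Gd
  P3: Mc <- Br <- Ja -> Gd
  P4: Mc <- Br -> Gd
Condition 1 (no descendant of Mc in the set): holds — descendants of Mc are {Gd}; none are in {Br}.
Condition 2 (every backdoor path blocked by {Br}):
  P1: blocked at chain node Br ∈ conditioning set.
  P2: open — no interior node is in the conditioning set.
  P3: blocked at chain node Br ∈ conditioning set.
  P4: blocked at fork node Br ∈ conditioning set.
{Br} does not satisfy the backdoor criterion.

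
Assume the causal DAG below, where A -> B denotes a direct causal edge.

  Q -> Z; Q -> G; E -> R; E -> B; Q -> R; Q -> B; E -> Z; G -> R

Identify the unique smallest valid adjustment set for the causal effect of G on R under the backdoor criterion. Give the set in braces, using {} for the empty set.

{Q}

Variables eligible for adjustment (non-descendants of G, excluding G and R): {B, E, Q, Z}.
Backdoor paths from G to R:
  P1: G <- Q -> B <- E -> R
  P2: G <- Q -> Z <- E -> R
  P3: G <- Q -> R
The empty set is not sufficient: P3 (G <- Q -> R) has no collider blocking it and no conditioned non-collider, so it is open.
Try {Q}:
  P1: blocked at fork node Q ∈ conditioning set.
  P2: blocked at fork node Q ∈ conditioning set.
  P3: blocked at fork node Q ∈ conditioning set.
{Q} contains no descendant of G and blocks every backdoor path.
No other singleton works — e.g. {E} leaves P3 open — so {Q} is the unique smallest valid adjustment set.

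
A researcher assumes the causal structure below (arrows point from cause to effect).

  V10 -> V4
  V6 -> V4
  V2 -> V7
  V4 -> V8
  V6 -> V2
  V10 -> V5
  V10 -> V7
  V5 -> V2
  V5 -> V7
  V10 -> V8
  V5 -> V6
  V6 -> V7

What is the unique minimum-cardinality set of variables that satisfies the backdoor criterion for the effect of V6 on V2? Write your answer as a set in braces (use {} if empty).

{V5}

Variables eligible for adjustment (non-descendants of V6, excluding V6 and V2): {V10, V5}.
Backdoor paths from V6 to V2:
  P1: V6 <- V5 <- V10 -> V7 <- V2
  P2: V6 <- V5 -> V2
  P3: V6 <- V5 -> V7 <- V2
The empty set is not sufficient: P2 (V6 <- V5 -> V2) has no collider blocking it and no conditioned non-collider, so it is open.
Try {V5}:
  P1: blocked at chain node V5 ∈ conditioning set.
  P2: blocked at fork node V5 ∈ conditioning set.
  P3: blocked at fork node V5 ∈ conditioning set.
{V5} contains no descendant of V6 and blocks every backdoor path.
No other singleton works — e.g. {V10} leaves P2 open — so {V5} is the unique smallest valid adjustment set.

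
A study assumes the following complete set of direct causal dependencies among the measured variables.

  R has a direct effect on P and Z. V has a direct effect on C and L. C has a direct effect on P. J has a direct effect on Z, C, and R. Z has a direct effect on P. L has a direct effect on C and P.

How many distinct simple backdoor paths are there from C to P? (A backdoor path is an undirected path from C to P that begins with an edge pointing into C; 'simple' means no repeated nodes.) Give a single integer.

6

A backdoor path from C to P is any simple undirected path whose first edge points into C (i.e. leaves C via a parent).
Parents of C: {J, L, V}.
Enumerating:
  P1: C <- V -> L -> P
  P2: C <- J -> R -> Z -> P
  P3: C <- J -> R -> P
  P4: C <- J -> Z <- R -> P
  P5: C <- J -> Z -> P
  P6: C <- L -> P
That exhausts the simple backdoor paths. Count: 6.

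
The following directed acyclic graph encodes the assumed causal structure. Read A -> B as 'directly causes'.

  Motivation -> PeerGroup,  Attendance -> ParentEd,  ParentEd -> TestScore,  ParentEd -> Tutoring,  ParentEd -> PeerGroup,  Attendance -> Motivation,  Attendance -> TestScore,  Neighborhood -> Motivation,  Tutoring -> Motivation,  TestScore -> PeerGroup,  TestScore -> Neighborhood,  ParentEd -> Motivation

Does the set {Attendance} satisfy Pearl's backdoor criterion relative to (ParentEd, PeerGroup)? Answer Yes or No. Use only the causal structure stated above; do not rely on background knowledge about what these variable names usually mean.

Backdoor paths from ParentEd to PeerGroup (paths whose first edge points into ParentEd):
  P1: ParentEd <- Attendance -> TestScore -> Neighborhood -> Motivation -> PeerGroup
  P2: ParentEd <- Attendance -> TestScore -> PeerGroup
  P3: ParentEd <- Attendance -> Motivation <- Neighborhood <- TestScore -> PeerGroup
  P4: ParentEd <- Attendance -> Motivation -> PeerGroup
Condition 1 (no descendant of ParentEd in the set): holds — descendants of ParentEd are {Motivation, Neighborhood, PeerGroup, TestScore, Tutoring}; none are in {Attendance}.
Condition 2 (every backdoor path blocked by {Attendance}):
  P1: blocked at fork node Attendance ∈ conditioning set.
  P2: blocked at fork node Attendance ∈ conditioning set.
  P3: blocked at fork node Attendance ∈ conditioning set.
  P4: blocked at fork node Attendance ∈ conditioning set.
{Attendance} satisfies the backdoor criterion.

Yes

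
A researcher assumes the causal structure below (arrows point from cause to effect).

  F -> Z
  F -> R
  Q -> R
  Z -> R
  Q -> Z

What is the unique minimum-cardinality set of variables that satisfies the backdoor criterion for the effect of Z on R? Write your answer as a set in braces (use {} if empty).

Variables eligible for adjustment (non-descendants of Z, excluding Z and R): {F, Q}.
Backdoor paths from Z to R:
  P1: Z <- Q -> R
  P2: Z <- F -> R
The empty set is not sufficient: P1 (Z <- Q -> R) has no collider blocking it and no conditioned non-collider, so it is open.
Try {F, Q}:
  P1: blocked at fork node Q ∈ conditioning set.
  P2: blocked at fork node F ∈ conditioning set.
{F, Q} contains no descendant of Z and blocks every backdoor path.
Every element of {F, Q} is needed (dropping F leaves P2 open; dropping Q leaves P1 open), so no proper subset is valid.
Among all size-2 subsets of the eligible variables, only {F, Q} blocks every backdoor path, so it is the unique smallest valid adjustment set.

{F, Q}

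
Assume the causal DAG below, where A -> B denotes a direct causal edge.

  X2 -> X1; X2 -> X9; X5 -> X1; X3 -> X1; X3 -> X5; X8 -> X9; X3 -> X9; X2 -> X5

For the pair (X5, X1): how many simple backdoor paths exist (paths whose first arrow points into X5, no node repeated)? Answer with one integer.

4

A backdoor path from X5 to X1 is any simple undirected path whose first edge points into X5 (i.e. leaves X5 via a parent).
Parents of X5: {X2, X3}.
Enumerating:
  P1: X5 <- X3 -> X1
  P2: X5 <- X3 -> X9 <- X2 -> X1
  P3: X5 <- X2 -> X1
  P4: X5 <- X2 -> X9 <- X3 -> X1
That exhausts the simple backdoor paths. Count: 4.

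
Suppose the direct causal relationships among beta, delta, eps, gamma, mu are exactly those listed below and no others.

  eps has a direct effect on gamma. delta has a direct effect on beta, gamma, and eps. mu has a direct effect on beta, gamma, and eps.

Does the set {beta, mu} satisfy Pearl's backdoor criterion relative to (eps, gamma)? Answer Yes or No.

No

Backdoor paths from eps to gamma (paths whose first edge points into eps):
  P1: eps <- delta -> beta <- mu -> gamma
  P2: eps <- delta -> gamma
  P3: eps <- mu -> beta <- delta -> gamma
  P4: eps <- mu -> gamma
Condition 1 (no descendant of eps in the set): holds — descendants of eps are {gamma}; none are in {beta, mu}.
Condition 2 (every backdoor path blocked by {beta, mu}):
  P1: blocked at fork node mu ∈ conditioning set.
  P2: open — no interior node is in the conditioning set.
  P3: blocked at fork node mu ∈ conditioning set.
  P4: blocked at fork node mu ∈ conditioning set.
{beta, mu} does not satisfy the backdoor criterion.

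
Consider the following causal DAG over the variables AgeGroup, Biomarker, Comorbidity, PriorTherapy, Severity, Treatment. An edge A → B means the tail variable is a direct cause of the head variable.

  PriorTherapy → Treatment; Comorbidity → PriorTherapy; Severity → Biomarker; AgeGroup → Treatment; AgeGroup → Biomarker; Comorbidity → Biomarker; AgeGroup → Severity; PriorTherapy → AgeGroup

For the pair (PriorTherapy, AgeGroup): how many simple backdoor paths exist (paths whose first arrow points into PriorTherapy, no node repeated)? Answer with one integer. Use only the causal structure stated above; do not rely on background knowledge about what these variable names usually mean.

2

A backdoor path from PriorTherapy to AgeGroup is any simple undirected path whose first edge points into PriorTherapy (i.e. leaves PriorTherapy via a parent).
Parents of PriorTherapy: {Comorbidity}.
Enumerating:
  P1: PriorTherapy <- Comorbidity -> Biomarker <- AgeGroup
  P2: PriorTherapy <- Comorbidity -> Biomarker <- Severity <- AgeGroup
That exhausts the simple backdoor paths. Count: 2.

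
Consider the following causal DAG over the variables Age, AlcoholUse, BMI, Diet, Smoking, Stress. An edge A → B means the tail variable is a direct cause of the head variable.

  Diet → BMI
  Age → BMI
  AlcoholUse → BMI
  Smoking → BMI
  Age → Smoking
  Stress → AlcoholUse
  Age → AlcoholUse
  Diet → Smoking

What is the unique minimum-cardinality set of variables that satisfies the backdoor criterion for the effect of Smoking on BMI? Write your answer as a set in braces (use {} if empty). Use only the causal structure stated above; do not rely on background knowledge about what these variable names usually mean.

Variables eligible for adjustment (non-descendants of Smoking, excluding Smoking and BMI): {Age, AlcoholUse, Diet, Stress}.
Backdoor paths from Smoking to BMI:
  P1: Smoking <- Age -> AlcoholUse -> BMI
  P2: Smoking <- Age -> BMI
  P3: Smoking <- Diet -> BMI
The empty set is not sufficient: P1 (Smoking <- Age -> AlcoholUse -> BMI) has no collider blocking it and no conditioned non-collider, so it is open.
Try {Age, Diet}:
  P1: blocked at fork node Age ∈ conditioning set.
  P2: blocked at fork node Age ∈ conditioning set.
  P3: blocked at fork node Diet ∈ conditioning set.
{Age, Diet} contains no descendant of Smoking and blocks every backdoor path.
Every element of {Age, Diet} is needed (dropping Age leaves P1 open; dropping Diet leaves P3 open), so no proper subset is valid.
Among all size-2 subsets of the eligible variables, only {Age, Diet} blocks every backdoor path, so it is the unique smallest valid adjustment set.

{Age, Diet}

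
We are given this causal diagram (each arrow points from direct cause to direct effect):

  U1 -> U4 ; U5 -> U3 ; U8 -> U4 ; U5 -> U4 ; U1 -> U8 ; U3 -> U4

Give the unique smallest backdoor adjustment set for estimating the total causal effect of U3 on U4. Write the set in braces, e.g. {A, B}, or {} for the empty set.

{U5}

Variables eligible for adjustment (non-descendants of U3, excluding U3 and U4): {U1, U5, U8}.
Backdoor paths from U3 to U4:
  P1: U3 <- U5 -> U4
The empty set is not sufficient: P1 (U3 <- U5 -> U4) has no collider blocking it and no conditioned non-collider, so it is open.
Try {U5}:
  P1: blocked at fork node U5 ∈ conditioning set.
{U5} contains no descendant of U3 and blocks every backdoor path.
No other singleton works — e.g. {U1} leaves P1 open — so {U5} is the unique smallest valid adjustment set.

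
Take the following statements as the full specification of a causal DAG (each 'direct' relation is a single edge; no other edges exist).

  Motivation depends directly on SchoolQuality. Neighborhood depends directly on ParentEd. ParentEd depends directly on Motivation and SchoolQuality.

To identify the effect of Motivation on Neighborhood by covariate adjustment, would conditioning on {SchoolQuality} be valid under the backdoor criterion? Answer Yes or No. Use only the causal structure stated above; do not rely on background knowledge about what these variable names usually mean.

Backdoor paths from Motivation to Neighborhood (paths whose first edge points into Motivation):
  P1: Motivation <- SchoolQuality -> ParentEd -> Neighborhood
Condition 1 (no descendant of Motivation in the set): holds — descendants of Motivation are {Neighborhood, ParentEd}; none are in {SchoolQuality}.
Condition 2 (every backdoor path blocked by {SchoolQuality}):
  P1: blocked at fork node SchoolQuality ∈ conditioning set.
{SchoolQuality} satisfies the backdoor criterion.

Yes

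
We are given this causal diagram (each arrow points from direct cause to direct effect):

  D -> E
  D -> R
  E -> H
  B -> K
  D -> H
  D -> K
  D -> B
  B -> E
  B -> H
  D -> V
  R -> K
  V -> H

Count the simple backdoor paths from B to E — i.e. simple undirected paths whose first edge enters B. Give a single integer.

3

A backdoor path from B to E is any simple undirected path whose first edge points into B (i.e. leaves B via a parent).
Parents of B: {D}.
Enumerating:
  P1: B <- D -> E
  P2: B <- D -> V -> H <- E
  P3: B <- D -> H <- E
That exhausts the simple backdoor paths. Count: 3.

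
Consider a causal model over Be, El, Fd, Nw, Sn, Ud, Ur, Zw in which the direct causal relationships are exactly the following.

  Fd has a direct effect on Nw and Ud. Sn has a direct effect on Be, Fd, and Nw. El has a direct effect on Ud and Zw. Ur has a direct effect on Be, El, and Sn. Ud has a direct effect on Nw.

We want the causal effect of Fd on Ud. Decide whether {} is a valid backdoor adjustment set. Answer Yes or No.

No

Backdoor paths from Fd to Ud (paths whose first edge points into Fd):
  P1: Fd <- Sn <- Ur -> El -> Ud
  P2: Fd <- Sn -> Be <- Ur -> El -> Ud
  P3: Fd <- Sn -> Nw <- Ud
Condition 1 (no descendant of Fd in the set): holds — descendants of Fd are {Nw, Ud}; none are in {}.
Condition 2 (every backdoor path blocked by {}):
  P1: open — no interior node is in the conditioning set.
  P2: blocked at collider Be (neither it nor any descendant is in the conditioning set).
  P3: blocked at collider Nw (neither it nor any descendant is in the conditioning set).
{} does not satisfy the backdoor criterion.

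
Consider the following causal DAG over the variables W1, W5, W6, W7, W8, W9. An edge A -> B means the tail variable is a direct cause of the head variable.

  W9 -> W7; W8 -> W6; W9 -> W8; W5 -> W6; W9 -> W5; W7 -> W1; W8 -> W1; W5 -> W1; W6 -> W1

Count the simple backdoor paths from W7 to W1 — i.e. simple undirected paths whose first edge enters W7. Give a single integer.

6

A backdoor path from W7 to W1 is any simple undirected path whose first edge points into W7 (i.e. leaves W7 via a parent).
Parents of W7: {W9}.
Enumerating:
  P1: W7 <- W9 -> W5 -> W6 <- W8 -> W1
  P2: W7 <- W9 -> W5 -> W6 -> W1
  P3: W7 <- W9 -> W5 -> W1
  P4: W7 <- W9 -> W8 -> W6 <- W5 -> W1
  P5: W7 <- W9 -> W8 -> W6 -> W1
  P6: W7 <- W9 -> W8 -> W1
That exhausts the simple backdoor paths. Count: 6.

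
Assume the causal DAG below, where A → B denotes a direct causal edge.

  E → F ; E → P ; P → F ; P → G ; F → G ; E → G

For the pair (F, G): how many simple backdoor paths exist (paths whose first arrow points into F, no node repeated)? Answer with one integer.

4

A backdoor path from F to G is any simple undirected path whose first edge points into F (i.e. leaves F via a parent).
Parents of F: {E, P}.
Enumerating:
  P1: F <- E -> P -> G
  P2: F <- E -> G
  P3: F <- P <- E -> G
  P4: F <- P -> G
That exhausts the simple backdoor paths. Count: 4.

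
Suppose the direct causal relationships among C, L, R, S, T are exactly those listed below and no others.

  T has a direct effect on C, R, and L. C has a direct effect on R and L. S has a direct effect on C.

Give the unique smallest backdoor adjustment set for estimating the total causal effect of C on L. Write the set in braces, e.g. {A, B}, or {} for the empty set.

{T}

Variables eligible for adjustment (non-descendants of C, excluding C and L): {S, T}.
Backdoor paths from C to L:
  P1: C <- T -> L
The empty set is not sufficient: P1 (C <- T -> L) has no collider blocking it and no conditioned non-collider, so it is open.
Try {T}:
  P1: blocked at fork node T ∈ conditioning set.
{T} contains no descendant of C and blocks every backdoor path.
No other singleton works — e.g. {S} leaves P1 open — so {T} is the unique smallest valid adjustment set.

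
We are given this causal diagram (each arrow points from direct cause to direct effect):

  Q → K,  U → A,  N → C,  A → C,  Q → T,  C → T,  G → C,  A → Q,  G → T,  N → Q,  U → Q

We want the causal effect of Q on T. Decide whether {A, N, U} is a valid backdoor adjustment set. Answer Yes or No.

Yes

Backdoor paths from Q to T (paths whose first edge points into Q):
  P1: Q <- U -> A -> C <- G -> T
  P2: Q <- U -> A -> C -> T
  P3: Q <- A -> C <- G -> T
  P4: Q <- A -> C -> T
  P5: Q <- N -> C <- G -> T
  P6: Q <- N -> C -> T
Condition 1 (no descendant of Q in the set): holds — descendants of Q are {K, T}; none are in {A, N, U}.
Condition 2 (every backdoor path blocked by {A, N, U}):
  P1: blocked at fork node U ∈ conditioning set.
  P2: blocked at fork node U ∈ conditioning set.
  P3: blocked at fork node A ∈ conditioning set.
  P4: blocked at fork node A ∈ conditioning set.
  P5: blocked at fork node N ∈ conditioning set.
  P6: blocked at fork node N ∈ conditioning set.
{A, N, U} satisfies the backdoor criterion.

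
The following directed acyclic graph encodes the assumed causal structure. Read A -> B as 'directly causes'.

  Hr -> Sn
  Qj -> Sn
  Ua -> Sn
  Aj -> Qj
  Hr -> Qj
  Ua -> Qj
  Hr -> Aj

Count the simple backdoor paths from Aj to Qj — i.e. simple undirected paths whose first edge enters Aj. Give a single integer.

A backdoor path from Aj to Qj is any simple undirected path whose first edge points into Aj (i.e. leaves Aj via a parent).
Parents of Aj: {Hr}.
Enumerating:
  P1: Aj <- Hr -> Qj
  P2: Aj <- Hr -> Sn <- Ua -> Qj
  P3: Aj <- Hr -> Sn <- Qj
That exhausts the simple backdoor paths. Count: 3.

3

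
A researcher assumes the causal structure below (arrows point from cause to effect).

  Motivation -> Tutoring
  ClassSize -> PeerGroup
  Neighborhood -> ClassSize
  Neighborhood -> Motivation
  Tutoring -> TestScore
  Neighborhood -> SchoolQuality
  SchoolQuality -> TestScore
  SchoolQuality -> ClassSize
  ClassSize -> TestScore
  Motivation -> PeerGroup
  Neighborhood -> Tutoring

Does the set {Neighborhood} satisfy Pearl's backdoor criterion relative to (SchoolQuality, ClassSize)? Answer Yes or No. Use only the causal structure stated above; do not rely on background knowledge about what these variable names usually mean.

Backdoor paths from SchoolQuality to ClassSize (paths whose first edge points into SchoolQuality):
  P1: SchoolQuality <- Neighborhood -> Motivation -> Tutoring -> TestScore <- ClassSize
  P2: SchoolQuality <- Neighborhood -> Motivation -> PeerGroup <- ClassSize
  P3: SchoolQuality <- Neighborhood -> ClassSize
  P4: SchoolQuality <- Neighborhood -> Tutoring <- Motivation -> PeerGroup <- ClassSize
  P5: SchoolQuality <- Neighborhood -> Tutoring -> TestScore <- ClassSize
Condition 1 (no descendant of SchoolQuality in the set): holds — descendants of SchoolQuality are {ClassSize, PeerGroup, TestScore}; none are in {Neighborhood}.
Condition 2 (every backdoor path blocked by {Neighborhood}):
  P1: blocked at fork node Neighborhood ∈ conditioning set.
  P2: blocked at fork node Neighborhood ∈ conditioning set.
  P3: blocked at fork node Neighborhood ∈ conditioning set.
  P4: blocked at fork node Neighborhood ∈ conditioning set.
  P5: blocked at fork node Neighborhood ∈ conditioning set.
{Neighborhood} satisfies the backdoor criterion.

Yes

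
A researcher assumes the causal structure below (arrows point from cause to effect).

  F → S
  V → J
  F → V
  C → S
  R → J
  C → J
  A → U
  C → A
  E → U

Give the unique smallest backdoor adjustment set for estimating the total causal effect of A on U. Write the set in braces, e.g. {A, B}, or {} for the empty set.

{}

Variables eligible for adjustment (non-descendants of A, excluding A and U): {C, E, F, J, R, S, V}.
Backdoor paths from A to U:
  (none)
With no backdoor paths the empty set already satisfies the criterion, and it is trivially minimal.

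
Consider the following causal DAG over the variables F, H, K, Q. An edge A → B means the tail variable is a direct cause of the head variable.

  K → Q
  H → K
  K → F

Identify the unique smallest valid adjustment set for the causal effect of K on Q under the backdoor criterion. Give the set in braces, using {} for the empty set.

{}

Variables eligible for adjustment (non-descendants of K, excluding K and Q): {H}.
Backdoor paths from K to Q:
  (none)
With no backdoor paths the empty set already satisfies the criterion, and it is trivially minimal.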